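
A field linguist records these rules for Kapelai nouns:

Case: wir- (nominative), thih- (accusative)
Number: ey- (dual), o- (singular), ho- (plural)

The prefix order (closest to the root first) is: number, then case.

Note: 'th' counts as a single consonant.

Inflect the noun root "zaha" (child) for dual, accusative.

Attach number dual ey- → eyzaha.
Attach case accusative thih- → thiheyzaha.

thiheyzaha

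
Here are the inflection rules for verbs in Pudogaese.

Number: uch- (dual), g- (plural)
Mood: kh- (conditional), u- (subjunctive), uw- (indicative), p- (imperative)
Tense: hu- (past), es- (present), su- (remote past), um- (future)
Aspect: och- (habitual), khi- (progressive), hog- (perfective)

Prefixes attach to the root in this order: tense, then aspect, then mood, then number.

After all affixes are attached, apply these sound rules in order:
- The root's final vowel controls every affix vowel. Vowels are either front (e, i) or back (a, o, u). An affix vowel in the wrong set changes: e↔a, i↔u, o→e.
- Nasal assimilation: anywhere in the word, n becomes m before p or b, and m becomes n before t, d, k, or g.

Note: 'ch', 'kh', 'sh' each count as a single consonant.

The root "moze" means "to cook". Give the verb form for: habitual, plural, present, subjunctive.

Attach tense present es- → esmoze.
Attach aspect habitual och- → ochesmoze.
Attach mood subjunctive u- → uochesmoze.
Attach number plural g- → guochesmoze.
Apply vowel harmony: guochesmoze → giechesmoze.
Nasal assimilation: no change.

giechesmoze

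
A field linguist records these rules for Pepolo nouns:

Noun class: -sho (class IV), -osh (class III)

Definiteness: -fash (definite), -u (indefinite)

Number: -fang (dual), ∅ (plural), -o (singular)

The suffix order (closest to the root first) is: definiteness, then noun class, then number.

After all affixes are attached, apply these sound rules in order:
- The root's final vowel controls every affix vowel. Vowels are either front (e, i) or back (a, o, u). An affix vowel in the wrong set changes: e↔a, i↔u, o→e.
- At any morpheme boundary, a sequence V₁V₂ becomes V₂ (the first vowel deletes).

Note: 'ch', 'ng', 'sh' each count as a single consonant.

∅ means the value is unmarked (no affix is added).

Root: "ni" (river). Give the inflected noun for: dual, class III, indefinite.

neshfeng

Attach definiteness indefinite -u → niu.
Attach noun class class III -osh → niuosh.
Attach number dual -fang → niuoshfang.
Apply vowel harmony: niuoshfang → niieshfeng.
Apply vowel deletion: niieshfeng → neshfeng.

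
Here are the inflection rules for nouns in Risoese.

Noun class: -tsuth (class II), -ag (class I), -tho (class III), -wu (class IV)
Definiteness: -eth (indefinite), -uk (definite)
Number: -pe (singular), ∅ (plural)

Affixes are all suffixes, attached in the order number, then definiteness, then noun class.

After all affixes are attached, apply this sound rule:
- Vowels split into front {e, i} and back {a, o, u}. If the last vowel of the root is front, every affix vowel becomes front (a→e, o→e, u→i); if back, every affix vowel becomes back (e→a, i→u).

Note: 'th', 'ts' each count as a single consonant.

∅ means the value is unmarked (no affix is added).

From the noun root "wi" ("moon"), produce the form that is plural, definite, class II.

wiiktsith

number = plural: zero marking, form stays wi.
Attach definiteness definite -uk → wiuk.
Attach noun class class II -tsuth → wiuktsuth.
Apply vowel harmony: wiuktsuth → wiiktsith.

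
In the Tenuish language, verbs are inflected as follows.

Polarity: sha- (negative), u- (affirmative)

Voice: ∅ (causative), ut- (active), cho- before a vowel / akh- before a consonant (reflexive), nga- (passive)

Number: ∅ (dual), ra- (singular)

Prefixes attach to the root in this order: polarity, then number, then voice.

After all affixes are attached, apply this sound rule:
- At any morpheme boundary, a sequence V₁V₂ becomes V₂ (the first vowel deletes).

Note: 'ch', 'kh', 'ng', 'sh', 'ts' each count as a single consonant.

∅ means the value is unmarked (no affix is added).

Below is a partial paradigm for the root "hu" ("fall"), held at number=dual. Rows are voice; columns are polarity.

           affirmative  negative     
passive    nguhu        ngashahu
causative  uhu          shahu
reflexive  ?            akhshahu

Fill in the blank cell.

Attach polarity affirmative u- → uhu.
number = dual: zero marking, form stays uhu.
Attach voice reflexive cho- (before vowel 'u') → chouhu.
Apply vowel deletion: chouhu → chuhu.

chuhu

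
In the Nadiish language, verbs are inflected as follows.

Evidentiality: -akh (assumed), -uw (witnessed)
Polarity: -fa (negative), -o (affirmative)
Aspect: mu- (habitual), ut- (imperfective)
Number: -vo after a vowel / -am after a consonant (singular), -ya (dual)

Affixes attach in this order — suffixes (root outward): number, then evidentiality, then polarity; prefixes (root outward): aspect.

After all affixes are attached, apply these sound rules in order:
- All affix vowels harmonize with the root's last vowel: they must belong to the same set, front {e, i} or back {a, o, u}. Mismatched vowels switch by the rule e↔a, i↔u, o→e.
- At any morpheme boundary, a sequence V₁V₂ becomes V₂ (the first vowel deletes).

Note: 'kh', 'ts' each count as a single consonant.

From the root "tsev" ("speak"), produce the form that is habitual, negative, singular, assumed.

Attach number singular -am (after consonant 'v') → tsevam.
Attach evidentiality assumed -akh → tsevamakh.
Attach aspect habitual mu- → mutsevamakh.
Attach polarity negative -fa → mutsevamakhfa.
Apply vowel harmony: mutsevamakhfa → mitsevemekhfe.
Vowel deletion: no change.

mitsevemekhfe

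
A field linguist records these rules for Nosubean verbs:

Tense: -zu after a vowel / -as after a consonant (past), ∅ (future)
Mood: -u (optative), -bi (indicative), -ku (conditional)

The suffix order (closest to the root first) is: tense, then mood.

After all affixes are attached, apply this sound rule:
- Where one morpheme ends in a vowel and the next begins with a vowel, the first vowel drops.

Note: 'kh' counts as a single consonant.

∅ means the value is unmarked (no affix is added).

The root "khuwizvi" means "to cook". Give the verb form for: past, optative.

khuwizvizu

Attach tense past -zu (after vowel 'i') → khuwizvizu.
Attach mood optative -u → khuwizvizuu.
Apply vowel deletion: khuwizvizuu → khuwizvizu.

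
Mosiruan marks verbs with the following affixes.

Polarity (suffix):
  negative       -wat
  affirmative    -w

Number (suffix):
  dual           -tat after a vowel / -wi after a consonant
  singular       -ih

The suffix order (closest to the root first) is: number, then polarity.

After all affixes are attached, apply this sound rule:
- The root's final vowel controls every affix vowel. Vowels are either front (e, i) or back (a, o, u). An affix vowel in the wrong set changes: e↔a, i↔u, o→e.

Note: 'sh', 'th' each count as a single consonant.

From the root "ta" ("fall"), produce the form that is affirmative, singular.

tauhw

Attach number singular -ih → taih.
Attach polarity affirmative -w → taihw.
Apply vowel harmony: taihw → tauhw.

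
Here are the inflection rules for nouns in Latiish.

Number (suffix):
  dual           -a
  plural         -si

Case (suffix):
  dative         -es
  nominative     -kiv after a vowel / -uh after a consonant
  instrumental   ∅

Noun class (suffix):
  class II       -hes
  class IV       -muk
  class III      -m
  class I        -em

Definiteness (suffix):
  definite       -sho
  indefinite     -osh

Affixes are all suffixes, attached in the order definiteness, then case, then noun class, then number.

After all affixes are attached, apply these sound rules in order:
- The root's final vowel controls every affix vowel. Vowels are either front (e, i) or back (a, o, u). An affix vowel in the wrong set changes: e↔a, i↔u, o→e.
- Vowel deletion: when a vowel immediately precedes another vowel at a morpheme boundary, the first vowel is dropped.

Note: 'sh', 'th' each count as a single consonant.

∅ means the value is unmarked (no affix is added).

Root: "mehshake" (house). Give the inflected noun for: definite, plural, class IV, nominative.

mehshakeshekivmiksi

Attach definiteness definite -sho → mehshakesho.
Attach case nominative -kiv (after vowel 'o') → mehshakeshokiv.
Attach noun class class IV -muk → mehshakeshokivmuk.
Attach number plural -si → mehshakeshokivmuksi.
Apply vowel harmony: mehshakeshokivmuksi → mehshakeshekivmiksi.
Vowel deletion: no change.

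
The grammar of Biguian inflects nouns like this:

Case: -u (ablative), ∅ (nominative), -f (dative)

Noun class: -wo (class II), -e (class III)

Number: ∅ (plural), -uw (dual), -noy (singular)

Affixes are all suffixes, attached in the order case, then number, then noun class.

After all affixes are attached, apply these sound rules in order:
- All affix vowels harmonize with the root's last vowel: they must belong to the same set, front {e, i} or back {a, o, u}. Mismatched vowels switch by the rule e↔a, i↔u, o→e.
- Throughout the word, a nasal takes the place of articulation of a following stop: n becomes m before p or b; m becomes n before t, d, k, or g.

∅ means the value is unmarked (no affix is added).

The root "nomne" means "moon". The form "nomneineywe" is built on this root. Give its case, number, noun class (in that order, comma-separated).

ablative, singular, class II

Segment: nomne-u-noy-wo.
case: -u → ablative.
number: -noy → singular.
noun class: -wo → class II.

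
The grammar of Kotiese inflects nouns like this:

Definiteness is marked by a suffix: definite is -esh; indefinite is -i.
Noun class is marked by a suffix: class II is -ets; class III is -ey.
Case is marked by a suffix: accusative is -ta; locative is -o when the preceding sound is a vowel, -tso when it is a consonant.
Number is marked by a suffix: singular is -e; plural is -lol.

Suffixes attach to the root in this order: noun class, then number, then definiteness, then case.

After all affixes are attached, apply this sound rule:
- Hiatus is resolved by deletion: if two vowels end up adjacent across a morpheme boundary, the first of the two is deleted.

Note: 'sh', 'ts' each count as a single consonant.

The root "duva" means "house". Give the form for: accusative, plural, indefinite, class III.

duveylolita

Attach noun class class III -ey → duvaey.
Attach number plural -lol → duvaeylol.
Attach definiteness indefinite -i → duvaeyloli.
Attach case accusative -ta → duvaeylolita.
Apply vowel deletion: duvaeylolita → duveylolita.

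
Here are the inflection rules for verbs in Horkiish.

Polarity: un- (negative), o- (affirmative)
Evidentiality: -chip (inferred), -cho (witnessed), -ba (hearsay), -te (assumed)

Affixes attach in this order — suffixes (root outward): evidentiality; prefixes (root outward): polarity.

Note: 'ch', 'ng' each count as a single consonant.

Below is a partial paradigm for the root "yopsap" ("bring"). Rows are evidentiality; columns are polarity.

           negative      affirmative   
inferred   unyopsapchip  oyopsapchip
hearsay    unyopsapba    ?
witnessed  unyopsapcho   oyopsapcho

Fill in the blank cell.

oyopsapba

Attach polarity affirmative o- → oyopsap.
Attach evidentiality hearsay -ba → oyopsapba.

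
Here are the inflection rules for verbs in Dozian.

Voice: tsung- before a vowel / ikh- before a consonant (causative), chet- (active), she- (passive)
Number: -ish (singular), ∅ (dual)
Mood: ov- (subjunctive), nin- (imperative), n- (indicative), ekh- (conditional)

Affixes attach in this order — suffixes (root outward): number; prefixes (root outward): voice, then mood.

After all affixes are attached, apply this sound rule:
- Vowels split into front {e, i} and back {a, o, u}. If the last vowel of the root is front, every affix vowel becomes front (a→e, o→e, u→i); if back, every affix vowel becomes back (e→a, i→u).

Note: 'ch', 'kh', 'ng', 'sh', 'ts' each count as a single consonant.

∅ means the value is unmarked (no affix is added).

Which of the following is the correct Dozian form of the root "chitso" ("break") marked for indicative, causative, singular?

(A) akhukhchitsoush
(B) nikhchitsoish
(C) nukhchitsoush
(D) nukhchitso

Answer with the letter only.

C

Attach voice causative ikh- (before consonant 'ch') → ikhchitso.
Attach mood indicative n- → nikhchitso.
Attach number singular -ish → nikhchitsoish.
Apply vowel harmony: nikhchitsoish → nukhchitsoush.
So the correct form is nukhchitsoush, option (C).
(D) nukhchitso is wrong: it uses dual instead of singular for number.
(A) akhukhchitsoush is wrong: it uses conditional instead of indicative for mood.
(B) nikhchitsoish is wrong: it fails to apply the sound rule(s).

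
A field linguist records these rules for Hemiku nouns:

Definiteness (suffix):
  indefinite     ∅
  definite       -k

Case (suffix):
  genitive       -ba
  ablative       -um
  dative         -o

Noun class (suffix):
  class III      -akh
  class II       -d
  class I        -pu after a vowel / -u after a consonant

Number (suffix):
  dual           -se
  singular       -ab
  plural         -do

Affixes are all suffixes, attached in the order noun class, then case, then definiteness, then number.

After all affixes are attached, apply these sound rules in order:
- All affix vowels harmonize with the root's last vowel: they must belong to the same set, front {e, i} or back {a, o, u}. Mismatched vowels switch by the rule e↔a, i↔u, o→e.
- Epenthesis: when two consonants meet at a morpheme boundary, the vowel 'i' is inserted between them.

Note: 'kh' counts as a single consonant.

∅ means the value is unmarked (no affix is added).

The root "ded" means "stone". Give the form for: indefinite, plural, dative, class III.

dedekhede

Attach noun class class III -akh → dedakh.
Attach case dative -o → dedakho.
definiteness = indefinite: zero marking, form stays dedakho.
Attach number plural -do → dedakhodo.
Apply vowel harmony: dedakhodo → dedekhede.
Epenthesis: no change.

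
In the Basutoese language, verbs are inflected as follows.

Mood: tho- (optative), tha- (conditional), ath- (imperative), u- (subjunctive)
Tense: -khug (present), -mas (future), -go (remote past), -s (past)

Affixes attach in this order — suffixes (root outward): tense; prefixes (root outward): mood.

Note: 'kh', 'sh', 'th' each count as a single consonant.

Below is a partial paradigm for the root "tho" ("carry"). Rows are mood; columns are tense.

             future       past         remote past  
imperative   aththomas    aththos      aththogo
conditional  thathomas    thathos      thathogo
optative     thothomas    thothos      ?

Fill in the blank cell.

Attach tense remote past -go → thogo.
Attach mood optative tho- → thothogo.

thothogo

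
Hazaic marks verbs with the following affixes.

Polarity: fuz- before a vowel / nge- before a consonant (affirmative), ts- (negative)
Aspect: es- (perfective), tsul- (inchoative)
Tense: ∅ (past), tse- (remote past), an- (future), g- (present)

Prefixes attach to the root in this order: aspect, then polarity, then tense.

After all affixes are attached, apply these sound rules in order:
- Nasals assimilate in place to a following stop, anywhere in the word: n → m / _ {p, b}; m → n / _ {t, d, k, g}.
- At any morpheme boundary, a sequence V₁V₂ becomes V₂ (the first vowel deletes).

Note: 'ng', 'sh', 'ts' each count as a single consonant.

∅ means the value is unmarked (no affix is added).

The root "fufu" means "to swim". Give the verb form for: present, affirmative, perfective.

gfuzesfufu

Attach aspect perfective es- → esfufu.
Attach polarity affirmative fuz- (before vowel 'e') → fuzesfufu.
Attach tense present g- → gfuzesfufu.
Nasal assimilation: no change.
Vowel deletion: no change.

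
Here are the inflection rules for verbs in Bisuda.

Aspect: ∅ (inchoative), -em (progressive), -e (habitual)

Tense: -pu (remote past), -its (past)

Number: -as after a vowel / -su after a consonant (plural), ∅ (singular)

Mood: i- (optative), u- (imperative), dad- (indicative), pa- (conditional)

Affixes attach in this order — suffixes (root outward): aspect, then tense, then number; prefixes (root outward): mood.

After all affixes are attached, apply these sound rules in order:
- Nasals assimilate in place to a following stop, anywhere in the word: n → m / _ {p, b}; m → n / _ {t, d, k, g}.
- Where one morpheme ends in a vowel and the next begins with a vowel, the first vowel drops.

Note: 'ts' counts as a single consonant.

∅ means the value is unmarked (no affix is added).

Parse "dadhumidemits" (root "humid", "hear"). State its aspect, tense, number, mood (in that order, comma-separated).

progressive, past, singular, indicative

Segment: dad-humid-em-its.
aspect: -em → progressive.
tense: -its → past.
number: ∅ → singular.
mood: dad- → indicative.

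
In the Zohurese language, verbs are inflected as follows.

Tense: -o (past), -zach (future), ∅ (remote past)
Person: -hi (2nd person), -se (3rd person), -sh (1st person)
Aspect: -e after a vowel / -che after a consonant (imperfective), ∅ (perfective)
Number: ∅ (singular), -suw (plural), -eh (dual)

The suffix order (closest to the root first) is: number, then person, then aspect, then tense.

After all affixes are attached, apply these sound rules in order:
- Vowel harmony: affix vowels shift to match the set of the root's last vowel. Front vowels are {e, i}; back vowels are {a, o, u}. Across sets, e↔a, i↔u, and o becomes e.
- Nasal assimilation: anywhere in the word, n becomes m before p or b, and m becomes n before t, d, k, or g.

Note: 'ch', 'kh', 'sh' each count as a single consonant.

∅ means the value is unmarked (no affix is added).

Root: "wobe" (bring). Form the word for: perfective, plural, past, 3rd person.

wobesiwsee

Attach number plural -suw → wobesuw.
Attach person 3rd person -se → wobesuwse.
aspect = perfective: zero marking, form stays wobesuwse.
Attach tense past -o → wobesuwseo.
Apply vowel harmony: wobesuwseo → wobesiwsee.
Nasal assimilation: no change.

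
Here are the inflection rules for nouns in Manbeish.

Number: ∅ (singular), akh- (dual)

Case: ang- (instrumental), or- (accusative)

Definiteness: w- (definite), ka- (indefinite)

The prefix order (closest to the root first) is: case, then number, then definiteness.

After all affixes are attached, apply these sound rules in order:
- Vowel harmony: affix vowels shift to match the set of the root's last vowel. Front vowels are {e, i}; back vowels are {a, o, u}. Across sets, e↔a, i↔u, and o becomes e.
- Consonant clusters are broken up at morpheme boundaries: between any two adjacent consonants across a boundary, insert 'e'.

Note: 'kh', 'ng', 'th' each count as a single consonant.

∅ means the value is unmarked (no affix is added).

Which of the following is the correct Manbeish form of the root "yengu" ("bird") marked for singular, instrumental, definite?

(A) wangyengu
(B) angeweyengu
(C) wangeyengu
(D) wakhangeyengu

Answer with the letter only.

C

Attach case instrumental ang- → angyengu.
number = singular: zero marking, form stays angyengu.
Attach definiteness definite w- → wangyengu.
Vowel harmony: no change.
Apply epenthesis: wangyengu → wangeyengu.
So the correct form is wangeyengu, option (C).
(D) wakhangeyengu is wrong: it uses dual instead of singular for number.
(A) wangyengu is wrong: it fails to apply the sound rule(s).
(B) angeweyengu is wrong: it has the affixes in the wrong order.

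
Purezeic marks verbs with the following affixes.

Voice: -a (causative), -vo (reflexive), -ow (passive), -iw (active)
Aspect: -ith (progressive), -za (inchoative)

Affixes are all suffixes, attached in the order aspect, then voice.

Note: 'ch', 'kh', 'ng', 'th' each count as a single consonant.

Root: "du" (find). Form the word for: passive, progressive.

Attach aspect progressive -ith → duith.
Attach voice passive -ow → duithow.

duithow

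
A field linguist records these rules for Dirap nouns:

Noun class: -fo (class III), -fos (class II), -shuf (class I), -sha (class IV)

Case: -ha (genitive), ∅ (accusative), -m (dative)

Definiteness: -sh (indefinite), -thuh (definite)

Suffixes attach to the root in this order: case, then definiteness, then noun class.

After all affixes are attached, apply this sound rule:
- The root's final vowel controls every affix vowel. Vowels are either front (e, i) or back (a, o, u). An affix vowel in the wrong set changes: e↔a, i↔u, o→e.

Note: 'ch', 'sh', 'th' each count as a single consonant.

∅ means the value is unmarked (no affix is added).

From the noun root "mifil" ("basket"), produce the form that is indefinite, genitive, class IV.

mifilheshshe

Attach case genitive -ha → mifilha.
Attach definiteness indefinite -sh → mifilhash.
Attach noun class class IV -sha → mifilhashsha.
Apply vowel harmony: mifilhashsha → mifilheshshe.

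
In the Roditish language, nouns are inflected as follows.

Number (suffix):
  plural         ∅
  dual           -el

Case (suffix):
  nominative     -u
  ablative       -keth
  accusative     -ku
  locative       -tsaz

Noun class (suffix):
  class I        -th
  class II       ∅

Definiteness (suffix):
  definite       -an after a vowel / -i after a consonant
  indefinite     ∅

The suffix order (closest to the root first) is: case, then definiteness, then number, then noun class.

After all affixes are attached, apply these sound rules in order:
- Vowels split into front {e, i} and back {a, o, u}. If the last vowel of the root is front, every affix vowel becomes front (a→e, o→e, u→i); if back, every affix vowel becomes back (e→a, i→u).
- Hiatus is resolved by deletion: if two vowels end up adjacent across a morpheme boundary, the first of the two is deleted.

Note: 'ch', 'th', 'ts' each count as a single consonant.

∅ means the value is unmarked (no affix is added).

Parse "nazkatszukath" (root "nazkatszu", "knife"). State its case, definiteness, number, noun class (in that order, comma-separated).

ablative, indefinite, plural, class II

Segment: nazkatszu-keth.
case: -keth → ablative.
definiteness: ∅ → indefinite.
number: ∅ → plural.
noun class: ∅ → class II.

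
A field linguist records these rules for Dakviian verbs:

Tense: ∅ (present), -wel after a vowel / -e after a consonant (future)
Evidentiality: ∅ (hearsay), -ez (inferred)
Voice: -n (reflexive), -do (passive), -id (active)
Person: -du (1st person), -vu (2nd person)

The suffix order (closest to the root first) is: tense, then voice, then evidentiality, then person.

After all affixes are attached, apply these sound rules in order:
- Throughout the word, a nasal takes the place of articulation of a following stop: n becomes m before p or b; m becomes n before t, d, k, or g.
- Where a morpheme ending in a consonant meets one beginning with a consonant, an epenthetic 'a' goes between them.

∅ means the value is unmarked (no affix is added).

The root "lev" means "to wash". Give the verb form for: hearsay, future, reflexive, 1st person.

Attach tense future -e (after consonant 'v') → leve.
Attach voice reflexive -n → leven.
evidentiality = hearsay: zero marking, form stays leven.
Attach person 1st person -du → levendu.
Nasal assimilation: no change.
Apply epenthesis: levendu → levenadu.

levenadu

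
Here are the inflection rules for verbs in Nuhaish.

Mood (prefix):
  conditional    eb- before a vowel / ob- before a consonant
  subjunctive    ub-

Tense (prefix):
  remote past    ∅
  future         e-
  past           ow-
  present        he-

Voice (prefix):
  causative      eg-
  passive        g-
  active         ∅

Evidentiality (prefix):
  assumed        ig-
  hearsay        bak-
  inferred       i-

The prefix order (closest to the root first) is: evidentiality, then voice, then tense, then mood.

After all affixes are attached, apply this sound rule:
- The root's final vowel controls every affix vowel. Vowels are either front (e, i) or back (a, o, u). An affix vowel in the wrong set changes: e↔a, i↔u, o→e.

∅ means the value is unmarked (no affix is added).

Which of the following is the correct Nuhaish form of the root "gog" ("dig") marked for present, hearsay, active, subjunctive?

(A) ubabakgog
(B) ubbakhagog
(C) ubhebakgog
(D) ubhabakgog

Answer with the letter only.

Attach evidentiality hearsay bak- → bakgog.
voice = active: zero marking, form stays bakgog.
Attach tense present he- → hebakgog.
Attach mood subjunctive ub- → ubhebakgog.
Apply vowel harmony: ubhebakgog → ubhabakgog.
So the correct form is ubhabakgog, option (D).
(C) ubhebakgog is wrong: it fails to apply the sound rule(s).
(A) ubabakgog is wrong: it uses future instead of present for tense.
(B) ubbakhagog is wrong: it has the affixes in the wrong order.

D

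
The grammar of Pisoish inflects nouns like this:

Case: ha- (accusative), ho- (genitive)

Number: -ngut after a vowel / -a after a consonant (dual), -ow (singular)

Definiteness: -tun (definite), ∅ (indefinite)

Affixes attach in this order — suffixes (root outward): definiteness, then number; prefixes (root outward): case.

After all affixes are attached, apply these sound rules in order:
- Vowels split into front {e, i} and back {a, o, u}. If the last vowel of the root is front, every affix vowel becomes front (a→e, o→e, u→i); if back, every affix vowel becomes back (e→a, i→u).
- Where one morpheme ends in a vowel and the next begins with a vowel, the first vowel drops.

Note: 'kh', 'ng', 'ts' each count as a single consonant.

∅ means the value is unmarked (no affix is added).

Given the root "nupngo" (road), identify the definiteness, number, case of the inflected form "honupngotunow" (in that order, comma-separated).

definite, singular, genitive

Segment: ho-nupngo-tun-ow.
definiteness: -tun → definite.
number: -ow → singular.
case: ho- → genitive.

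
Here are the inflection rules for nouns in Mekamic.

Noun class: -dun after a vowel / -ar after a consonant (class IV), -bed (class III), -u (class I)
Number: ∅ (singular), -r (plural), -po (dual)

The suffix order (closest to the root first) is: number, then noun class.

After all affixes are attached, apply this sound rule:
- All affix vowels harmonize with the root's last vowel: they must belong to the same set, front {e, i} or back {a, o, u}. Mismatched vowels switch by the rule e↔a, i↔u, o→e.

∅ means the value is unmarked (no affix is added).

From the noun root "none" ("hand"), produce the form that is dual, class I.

Attach number dual -po → nonepo.
Attach noun class class I -u → nonepou.
Apply vowel harmony: nonepou → nonepei.

nonepei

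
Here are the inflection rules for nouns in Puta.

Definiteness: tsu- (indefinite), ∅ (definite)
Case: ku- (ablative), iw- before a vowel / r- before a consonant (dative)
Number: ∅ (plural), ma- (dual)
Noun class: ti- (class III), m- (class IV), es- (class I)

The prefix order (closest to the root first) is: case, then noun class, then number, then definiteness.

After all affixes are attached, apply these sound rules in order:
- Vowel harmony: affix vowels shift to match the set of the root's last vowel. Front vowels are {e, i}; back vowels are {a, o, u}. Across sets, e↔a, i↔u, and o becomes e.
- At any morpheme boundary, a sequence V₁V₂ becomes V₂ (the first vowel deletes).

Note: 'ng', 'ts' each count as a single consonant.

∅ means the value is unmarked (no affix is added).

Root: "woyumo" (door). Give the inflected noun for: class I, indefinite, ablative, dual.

tsumaskuwoyumo

Attach case ablative ku- → kuwoyumo.
Attach noun class class I es- → eskuwoyumo.
Attach number dual ma- → maeskuwoyumo.
Attach definiteness indefinite tsu- → tsumaeskuwoyumo.
Apply vowel harmony: tsumaeskuwoyumo → tsumaaskuwoyumo.
Apply vowel deletion: tsumaaskuwoyumo → tsumaskuwoyumo.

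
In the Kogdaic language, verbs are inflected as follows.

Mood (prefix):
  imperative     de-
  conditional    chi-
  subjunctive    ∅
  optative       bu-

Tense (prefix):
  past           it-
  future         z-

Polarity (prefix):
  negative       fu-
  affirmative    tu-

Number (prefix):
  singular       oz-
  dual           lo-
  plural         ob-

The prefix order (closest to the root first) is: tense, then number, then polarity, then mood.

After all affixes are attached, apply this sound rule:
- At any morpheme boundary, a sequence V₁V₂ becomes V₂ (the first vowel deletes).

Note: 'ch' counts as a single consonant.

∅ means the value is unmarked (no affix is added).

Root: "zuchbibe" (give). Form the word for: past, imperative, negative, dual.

defulitzuchbibe

Attach tense past it- → itzuchbibe.
Attach number dual lo- → loitzuchbibe.
Attach polarity negative fu- → fuloitzuchbibe.
Attach mood imperative de- → defuloitzuchbibe.
Apply vowel deletion: defuloitzuchbibe → defulitzuchbibe.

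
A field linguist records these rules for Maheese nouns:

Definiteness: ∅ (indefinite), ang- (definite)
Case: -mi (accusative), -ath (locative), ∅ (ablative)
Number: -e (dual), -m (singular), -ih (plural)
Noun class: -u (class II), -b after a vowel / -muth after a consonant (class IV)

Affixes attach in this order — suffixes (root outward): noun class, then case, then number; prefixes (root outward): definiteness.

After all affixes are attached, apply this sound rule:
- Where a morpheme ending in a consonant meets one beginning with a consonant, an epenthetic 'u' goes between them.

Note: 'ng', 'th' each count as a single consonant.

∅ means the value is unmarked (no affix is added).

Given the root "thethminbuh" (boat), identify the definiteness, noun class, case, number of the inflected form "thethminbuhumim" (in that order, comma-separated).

Segment: thethminbuh-u-mi-m.
definiteness: ∅ → indefinite.
noun class: -u → class II.
case: -mi → accusative.
number: -m → singular.

indefinite, class II, accusative, singular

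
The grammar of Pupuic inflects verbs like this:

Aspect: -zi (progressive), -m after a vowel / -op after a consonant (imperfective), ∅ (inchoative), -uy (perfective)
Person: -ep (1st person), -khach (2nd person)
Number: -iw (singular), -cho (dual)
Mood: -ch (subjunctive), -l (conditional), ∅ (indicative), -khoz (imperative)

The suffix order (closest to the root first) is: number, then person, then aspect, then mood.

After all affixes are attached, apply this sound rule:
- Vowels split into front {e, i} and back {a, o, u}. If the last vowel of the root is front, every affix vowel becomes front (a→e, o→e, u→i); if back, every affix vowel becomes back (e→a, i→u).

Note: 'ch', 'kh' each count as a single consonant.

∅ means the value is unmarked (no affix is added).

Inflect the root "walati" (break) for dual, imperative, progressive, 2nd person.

Attach number dual -cho → walaticho.
Attach person 2nd person -khach → walatichokhach.
Attach aspect progressive -zi → walatichokhachzi.
Attach mood imperative -khoz → walatichokhachzikhoz.
Apply vowel harmony: walatichokhachzikhoz → walatichekhechzikhez.

walatichekhechzikhez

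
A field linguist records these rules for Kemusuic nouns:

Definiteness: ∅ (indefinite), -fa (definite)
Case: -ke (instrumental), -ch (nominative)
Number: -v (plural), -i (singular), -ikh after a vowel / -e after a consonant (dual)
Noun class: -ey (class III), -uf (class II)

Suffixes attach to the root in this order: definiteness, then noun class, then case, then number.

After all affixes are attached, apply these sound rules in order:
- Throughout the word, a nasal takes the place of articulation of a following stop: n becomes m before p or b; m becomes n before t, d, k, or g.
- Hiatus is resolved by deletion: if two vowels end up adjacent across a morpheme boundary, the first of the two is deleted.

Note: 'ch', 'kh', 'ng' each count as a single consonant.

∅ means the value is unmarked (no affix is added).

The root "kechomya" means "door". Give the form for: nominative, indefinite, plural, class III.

kechomyeychv

definiteness = indefinite: zero marking, form stays kechomya.
Attach noun class class III -ey → kechomyaey.
Attach case nominative -ch → kechomyaeych.
Attach number plural -v → kechomyaeychv.
Nasal assimilation: no change.
Apply vowel deletion: kechomyaeychv → kechomyeychv.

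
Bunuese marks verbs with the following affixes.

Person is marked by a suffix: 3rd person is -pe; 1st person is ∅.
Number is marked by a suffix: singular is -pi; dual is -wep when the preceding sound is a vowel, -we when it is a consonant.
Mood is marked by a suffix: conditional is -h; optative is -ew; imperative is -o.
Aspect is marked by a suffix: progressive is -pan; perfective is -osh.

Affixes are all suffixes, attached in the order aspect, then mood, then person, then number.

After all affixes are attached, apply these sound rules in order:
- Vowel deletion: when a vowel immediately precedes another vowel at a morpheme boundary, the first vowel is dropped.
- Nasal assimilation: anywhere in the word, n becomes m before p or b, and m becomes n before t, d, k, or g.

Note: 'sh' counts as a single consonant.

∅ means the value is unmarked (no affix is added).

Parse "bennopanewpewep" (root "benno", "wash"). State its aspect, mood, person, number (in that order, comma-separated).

Segment: benno-pan-ew-pe-wep.
aspect: -pan → progressive.
mood: -ew → optative.
person: -pe → 3rd person.
number: -wep/we → dual.

progressive, optative, 3rd person, dual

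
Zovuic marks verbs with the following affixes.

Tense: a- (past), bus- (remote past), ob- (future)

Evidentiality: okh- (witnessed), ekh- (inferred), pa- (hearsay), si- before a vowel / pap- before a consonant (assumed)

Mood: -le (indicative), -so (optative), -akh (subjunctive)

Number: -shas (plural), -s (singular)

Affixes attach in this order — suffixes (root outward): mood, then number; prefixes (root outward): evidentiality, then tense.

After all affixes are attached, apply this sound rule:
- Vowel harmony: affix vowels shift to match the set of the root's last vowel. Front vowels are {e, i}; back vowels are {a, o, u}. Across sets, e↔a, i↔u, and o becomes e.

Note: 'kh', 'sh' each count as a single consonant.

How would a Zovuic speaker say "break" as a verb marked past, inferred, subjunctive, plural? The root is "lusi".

Attach mood subjunctive -akh → lusiakh.
Attach evidentiality inferred ekh- → ekhlusiakh.
Attach tense past a- → aekhlusiakh.
Attach number plural -shas → aekhlusiakhshas.
Apply vowel harmony: aekhlusiakhshas → eekhlusiekhshes.

eekhlusiekhshes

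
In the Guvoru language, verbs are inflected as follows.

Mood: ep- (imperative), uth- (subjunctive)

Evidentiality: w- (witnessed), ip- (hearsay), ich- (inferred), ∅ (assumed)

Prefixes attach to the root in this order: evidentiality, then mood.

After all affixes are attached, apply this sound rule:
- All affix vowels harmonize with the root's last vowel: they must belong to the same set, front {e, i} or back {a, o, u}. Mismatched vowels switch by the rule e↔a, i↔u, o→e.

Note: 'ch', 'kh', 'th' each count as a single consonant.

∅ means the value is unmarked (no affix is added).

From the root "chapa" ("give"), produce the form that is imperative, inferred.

Attach evidentiality inferred ich- → ichchapa.
Attach mood imperative ep- → epichchapa.
Apply vowel harmony: epichchapa → apuchchapa.

apuchchapa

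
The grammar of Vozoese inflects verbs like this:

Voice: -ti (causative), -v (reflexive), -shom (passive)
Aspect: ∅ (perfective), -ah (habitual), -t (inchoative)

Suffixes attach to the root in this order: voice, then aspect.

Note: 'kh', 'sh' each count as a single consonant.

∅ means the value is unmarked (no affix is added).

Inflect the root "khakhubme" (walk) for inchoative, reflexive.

khakhubmevt

Attach voice reflexive -v → khakhubmev.
Attach aspect inchoative -t → khakhubmevt.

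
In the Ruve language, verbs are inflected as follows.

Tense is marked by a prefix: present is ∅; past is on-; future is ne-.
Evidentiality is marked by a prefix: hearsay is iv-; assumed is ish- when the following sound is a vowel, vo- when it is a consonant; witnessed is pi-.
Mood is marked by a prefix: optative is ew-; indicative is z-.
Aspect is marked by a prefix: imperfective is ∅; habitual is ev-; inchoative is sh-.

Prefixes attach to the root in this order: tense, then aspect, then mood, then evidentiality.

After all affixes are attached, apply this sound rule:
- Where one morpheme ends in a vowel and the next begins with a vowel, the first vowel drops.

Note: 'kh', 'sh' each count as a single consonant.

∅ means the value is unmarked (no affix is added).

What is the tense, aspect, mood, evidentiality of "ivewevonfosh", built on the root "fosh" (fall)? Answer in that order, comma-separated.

past, habitual, optative, hearsay

Segment: iv-ew-ev-on-fosh.
tense: on- → past.
aspect: ev- → habitual.
mood: ew- → optative.
evidentiality: iv- → hearsay.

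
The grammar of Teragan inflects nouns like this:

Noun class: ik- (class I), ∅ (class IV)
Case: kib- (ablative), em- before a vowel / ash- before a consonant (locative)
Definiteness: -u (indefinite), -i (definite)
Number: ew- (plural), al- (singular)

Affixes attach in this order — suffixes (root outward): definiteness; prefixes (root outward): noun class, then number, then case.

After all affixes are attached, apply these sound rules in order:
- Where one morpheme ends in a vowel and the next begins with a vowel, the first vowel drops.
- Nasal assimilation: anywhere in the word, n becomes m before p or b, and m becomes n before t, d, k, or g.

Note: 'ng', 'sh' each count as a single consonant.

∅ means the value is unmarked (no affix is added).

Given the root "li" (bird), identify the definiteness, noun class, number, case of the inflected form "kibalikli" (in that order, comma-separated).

definite, class I, singular, ablative

Segment: kib-al-ik-li-i.
definiteness: -i → definite.
noun class: ik- → class I.
number: al- → singular.
case: kib- → ablative.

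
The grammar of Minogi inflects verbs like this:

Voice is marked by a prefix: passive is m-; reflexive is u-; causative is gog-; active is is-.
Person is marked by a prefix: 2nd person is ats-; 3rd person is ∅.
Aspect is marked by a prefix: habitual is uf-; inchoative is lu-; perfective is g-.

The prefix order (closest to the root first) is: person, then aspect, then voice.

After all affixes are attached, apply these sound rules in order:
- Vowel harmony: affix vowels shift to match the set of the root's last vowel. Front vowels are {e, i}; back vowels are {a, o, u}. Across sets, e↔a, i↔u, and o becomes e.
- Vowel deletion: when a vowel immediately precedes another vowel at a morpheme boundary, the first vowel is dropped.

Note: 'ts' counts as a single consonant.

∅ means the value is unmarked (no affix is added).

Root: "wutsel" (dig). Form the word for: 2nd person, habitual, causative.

gegifetswutsel

Attach person 2nd person ats- → atswutsel.
Attach aspect habitual uf- → ufatswutsel.
Attach voice causative gog- → gogufatswutsel.
Apply vowel harmony: gogufatswutsel → gegifetswutsel.
Vowel deletion: no change.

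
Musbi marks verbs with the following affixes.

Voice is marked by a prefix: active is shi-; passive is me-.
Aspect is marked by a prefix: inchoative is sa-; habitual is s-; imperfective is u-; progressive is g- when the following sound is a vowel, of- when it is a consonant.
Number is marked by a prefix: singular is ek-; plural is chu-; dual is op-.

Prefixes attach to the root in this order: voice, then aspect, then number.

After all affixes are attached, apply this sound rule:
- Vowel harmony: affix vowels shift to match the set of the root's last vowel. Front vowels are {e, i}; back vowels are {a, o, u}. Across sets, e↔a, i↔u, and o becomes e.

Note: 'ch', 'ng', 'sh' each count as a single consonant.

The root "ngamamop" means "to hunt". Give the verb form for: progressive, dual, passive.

Attach voice passive me- → mengamamop.
Attach aspect progressive of- (before consonant 'm') → ofmengamamop.
Attach number dual op- → opofmengamamop.
Apply vowel harmony: opofmengamamop → opofmangamamop.

opofmangamamop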